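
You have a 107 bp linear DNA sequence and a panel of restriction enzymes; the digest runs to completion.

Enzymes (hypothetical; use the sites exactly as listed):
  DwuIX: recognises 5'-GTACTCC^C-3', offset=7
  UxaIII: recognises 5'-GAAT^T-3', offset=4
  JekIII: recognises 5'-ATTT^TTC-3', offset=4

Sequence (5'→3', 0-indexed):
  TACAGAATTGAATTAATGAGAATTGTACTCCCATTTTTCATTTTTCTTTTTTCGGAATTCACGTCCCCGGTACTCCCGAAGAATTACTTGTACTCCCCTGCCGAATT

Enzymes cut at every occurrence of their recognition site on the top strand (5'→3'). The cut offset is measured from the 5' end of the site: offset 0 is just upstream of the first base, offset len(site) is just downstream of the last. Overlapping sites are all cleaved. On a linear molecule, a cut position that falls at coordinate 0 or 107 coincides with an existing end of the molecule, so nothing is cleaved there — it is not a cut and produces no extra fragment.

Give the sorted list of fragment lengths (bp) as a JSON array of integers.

[1,5,5,7,8,8,8,10,10,12,15,18]

Scan for sites:
  DwuIX GTACTCCC/7: at [24, 69, 89] ⇒ [31, 76, 96]
  UxaIII GAATT/4: at [4, 9, 19, 54, 80, 102] ⇒ [8, 13, 23, 58, 84, 106]
  JekIII ATTTTTC/4: at [32, 39] ⇒ [36, 43]

All cut coordinates (distinct, sorted): [8, 13, 23, 31, 36, 43, 58, 76, 84, 96, 106]

Fragments:
  [0,8): 8 bp
  [8,13): 5 bp
  [13,23): 10 bp
  [23,31): 8 bp
  [31,36): 5 bp
  [36,43): 7 bp
  [43,58): 15 bp
  [58,76): 18 bp
  [76,84): 8 bp
  [84,96): 12 bp
  [96,106): 10 bp
  [106,107): 1 bp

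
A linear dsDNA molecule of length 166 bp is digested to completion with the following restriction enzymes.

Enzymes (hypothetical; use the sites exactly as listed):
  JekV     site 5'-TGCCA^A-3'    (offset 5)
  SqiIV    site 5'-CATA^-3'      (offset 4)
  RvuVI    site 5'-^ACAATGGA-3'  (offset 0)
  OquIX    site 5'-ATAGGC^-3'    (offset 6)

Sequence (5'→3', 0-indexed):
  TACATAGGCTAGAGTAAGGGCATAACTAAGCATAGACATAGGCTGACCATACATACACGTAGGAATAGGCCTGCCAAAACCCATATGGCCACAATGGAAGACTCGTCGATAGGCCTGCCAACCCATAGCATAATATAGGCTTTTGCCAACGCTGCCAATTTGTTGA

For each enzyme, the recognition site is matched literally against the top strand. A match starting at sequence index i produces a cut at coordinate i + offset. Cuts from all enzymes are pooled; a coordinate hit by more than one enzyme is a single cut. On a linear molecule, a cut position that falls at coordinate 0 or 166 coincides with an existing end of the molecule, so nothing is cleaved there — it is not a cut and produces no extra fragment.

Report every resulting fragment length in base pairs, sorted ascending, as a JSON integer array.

Per-enzyme occurrences:
  JekV TGCCAA/5: at [71, 115, 143, 152] ⇒ [76, 120, 148, 157]
  SqiIV CATA/4: at [2, 20, 30, 36, 47, 51, 81, 123, 128] ⇒ [6, 24, 34, 40, 51, 55, 85, 127, 132]
  RvuVI ACAATGGA/0: at [90] ⇒ [90]
  OquIX ATAGGC/6: at [3, 37, 64, 108, 134] ⇒ [9, 43, 70, 114, 140]

Pooled cuts: [6, 9, 24, 34, 40, 43, 51, 55, 70, 76, 85, 90, 114, 120, 127, 132, 140, 148, 157]

Fragment lengths:
  [0,6): 6 bp
  [6,9): 3 bp
  [9,24): 15 bp
  [24,34): 10 bp
  [34,40): 6 bp
  [40,43): 3 bp
  [43,51): 8 bp
  [51,55): 4 bp
  [55,70): 15 bp
  [70,76): 6 bp
  [76,85): 9 bp
  [85,90): 5 bp
  [90,114): 24 bp
  [114,120): 6 bp
  [120,127): 7 bp
  [127,132): 5 bp
  [132,140): 8 bp
  [140,148): 8 bp
  [148,157): 9 bp
  [157,166): 9 bp

[3,3,4,5,5,6,6,6,6,7,8,8,8,9,9,9,10,15,15,24]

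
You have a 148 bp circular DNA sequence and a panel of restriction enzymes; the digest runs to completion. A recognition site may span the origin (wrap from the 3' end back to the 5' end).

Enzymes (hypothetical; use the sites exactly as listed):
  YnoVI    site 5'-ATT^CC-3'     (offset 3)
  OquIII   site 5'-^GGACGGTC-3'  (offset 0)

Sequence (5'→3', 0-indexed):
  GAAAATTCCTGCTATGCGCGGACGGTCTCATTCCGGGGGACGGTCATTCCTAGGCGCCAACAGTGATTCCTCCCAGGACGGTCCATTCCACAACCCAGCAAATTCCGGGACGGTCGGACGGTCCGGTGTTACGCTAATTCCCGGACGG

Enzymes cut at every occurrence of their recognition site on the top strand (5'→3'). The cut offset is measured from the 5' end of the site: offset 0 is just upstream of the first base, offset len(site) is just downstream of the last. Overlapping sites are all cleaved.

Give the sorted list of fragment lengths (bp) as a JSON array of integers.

Scan for sites:
  YnoVI ATTCC/3: at [4, 29, 45, 65, 84, 101, 136] ⇒ [7, 32, 48, 68, 87, 104, 139]
  OquIII GGACGGTC/0: at [19, 37, 75, 107, 115] ⇒ [19, 37, 75, 107, 115]

All cut coordinates (distinct, sorted): [7, 19, 32, 37, 48, 68, 75, 87, 104, 107, 115, 139]

Fragments:
  7→19: 12 bp
  19→32: 13 bp
  32→37: 5 bp
  37→48: 11 bp
  48→68: 20 bp
  68→75: 7 bp
  75→87: 12 bp
  87→104: 17 bp
  104→107: 3 bp
  107→115: 8 bp
  115→139: 24 bp
  139→7 (wrap): 148-139+7 = 16 bp

[3,5,7,8,11,12,12,13,16,17,20,24]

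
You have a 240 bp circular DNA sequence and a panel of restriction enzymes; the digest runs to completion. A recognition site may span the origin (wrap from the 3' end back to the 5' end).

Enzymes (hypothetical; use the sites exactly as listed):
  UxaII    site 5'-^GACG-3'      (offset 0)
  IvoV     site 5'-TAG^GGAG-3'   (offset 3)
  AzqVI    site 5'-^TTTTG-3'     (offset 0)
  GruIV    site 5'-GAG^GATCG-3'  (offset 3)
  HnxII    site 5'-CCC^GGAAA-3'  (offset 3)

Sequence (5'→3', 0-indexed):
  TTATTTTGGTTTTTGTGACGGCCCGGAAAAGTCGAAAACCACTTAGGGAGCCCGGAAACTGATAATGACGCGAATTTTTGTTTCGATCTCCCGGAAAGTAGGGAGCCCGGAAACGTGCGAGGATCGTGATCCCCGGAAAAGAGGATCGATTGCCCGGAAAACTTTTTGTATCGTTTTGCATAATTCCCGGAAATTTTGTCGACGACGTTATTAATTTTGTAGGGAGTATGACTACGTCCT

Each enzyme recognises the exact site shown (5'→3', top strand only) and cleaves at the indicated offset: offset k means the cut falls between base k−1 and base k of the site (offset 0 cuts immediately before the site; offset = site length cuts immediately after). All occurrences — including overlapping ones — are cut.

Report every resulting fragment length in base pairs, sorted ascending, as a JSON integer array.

[3,5,6,7,7,7,7,8,8,8,9,9,9,10,11,12,13,13,13,15,17,21,22]

Per-enzyme occurrences:
  UxaII GACG/0: at [16, 66, 200, 203] ⇒ [16, 66, 200, 203]
  IvoV TAGGGAG/3: at [43, 98, 219] ⇒ [46, 101, 222]
  AzqVI TTTTG/0: at [3, 10, 75, 163, 173, 193, 214] ⇒ [3, 10, 75, 163, 173, 193, 214]
  GruIV GAGGATCG/3: at [118, 140] ⇒ [121, 143]
  HnxII CCCGGAAA/3: at [21, 50, 89, 105, 131, 152, 185] ⇒ [24, 53, 92, 108, 134, 155, 188]

Pooled cuts: [3, 10, 16, 24, 46, 53, 66, 75, 92, 101, 108, 121, 134, 143, 155, 163, 173, 188, 193, 200, 203, 214, 222]

Fragments:
  3→10: 7 bp
  10→16: 6 bp
  16→24: 8 bp
  24→46: 22 bp
  46→53: 7 bp
  53→66: 13 bp
  66→75: 9 bp
  75→92: 17 bp
  92→101: 9 bp
  101→108: 7 bp
  108→121: 13 bp
  121→134: 13 bp
  134→143: 9 bp
  143→155: 12 bp
  155→163: 8 bp
  163→173: 10 bp
  173→188: 15 bp
  188→193: 5 bp
  193→200: 7 bp
  200→203: 3 bp
  203→214: 11 bp
  214→222: 8 bp
  222→3 (wrap): 240-222+3 = 21 bp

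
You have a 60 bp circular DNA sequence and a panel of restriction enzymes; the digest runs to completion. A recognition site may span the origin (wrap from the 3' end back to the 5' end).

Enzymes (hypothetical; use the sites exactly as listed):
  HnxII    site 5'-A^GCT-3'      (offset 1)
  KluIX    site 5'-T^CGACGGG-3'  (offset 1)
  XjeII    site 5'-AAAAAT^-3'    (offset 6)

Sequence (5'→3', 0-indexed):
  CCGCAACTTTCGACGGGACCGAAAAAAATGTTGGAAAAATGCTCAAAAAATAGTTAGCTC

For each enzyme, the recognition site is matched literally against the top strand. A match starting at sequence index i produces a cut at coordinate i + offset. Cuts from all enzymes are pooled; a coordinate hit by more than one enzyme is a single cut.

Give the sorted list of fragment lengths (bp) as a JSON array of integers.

Scan for sites:
  HnxII (AGCT, off=1): starts [55] → cuts [56]
  KluIX (TCGACGGG, off=1): starts [9] → cuts [10]
  XjeII (AAAAAT, off=6): starts [23, 34, 45] → cuts [29, 40, 51]

All cut coordinates (distinct, sorted): [10, 29, 40, 51, 56]

Fragment lengths:
  10→29: 19 bp
  29→40: 11 bp
  40→51: 11 bp
  51→56: 5 bp
  56→10 (wrap): 60-56+10 = 14 bp

[5,11,11,14,19]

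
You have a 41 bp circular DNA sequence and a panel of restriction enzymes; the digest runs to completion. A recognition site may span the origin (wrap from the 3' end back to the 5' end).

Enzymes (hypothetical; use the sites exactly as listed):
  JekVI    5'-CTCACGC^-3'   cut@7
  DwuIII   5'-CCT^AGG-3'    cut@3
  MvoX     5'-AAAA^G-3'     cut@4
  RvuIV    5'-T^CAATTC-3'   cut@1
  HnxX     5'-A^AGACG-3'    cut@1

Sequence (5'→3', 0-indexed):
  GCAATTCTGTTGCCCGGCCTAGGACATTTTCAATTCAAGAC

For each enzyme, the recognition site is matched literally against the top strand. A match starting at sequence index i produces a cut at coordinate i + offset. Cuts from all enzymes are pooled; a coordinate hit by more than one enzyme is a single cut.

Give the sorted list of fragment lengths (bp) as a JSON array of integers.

Scan for sites:
  JekVI (CTCACGC, off=7): no sites
  DwuIII (CCTAGG, off=3): starts [17] → cuts [20]
  MvoX (AAAAG, off=4): no sites
  RvuIV (TCAATTC, off=1): starts [29] → cuts [30]
  HnxX (AAGACG, off=1): starts [36] → cuts [37]

All cut coordinates (distinct, sorted): [20, 30, 37]

Fragments:
  20→30: 10 bp
  30→37: 7 bp
  37→20 (wrap): 41-37+20 = 24 bp

[7,10,24]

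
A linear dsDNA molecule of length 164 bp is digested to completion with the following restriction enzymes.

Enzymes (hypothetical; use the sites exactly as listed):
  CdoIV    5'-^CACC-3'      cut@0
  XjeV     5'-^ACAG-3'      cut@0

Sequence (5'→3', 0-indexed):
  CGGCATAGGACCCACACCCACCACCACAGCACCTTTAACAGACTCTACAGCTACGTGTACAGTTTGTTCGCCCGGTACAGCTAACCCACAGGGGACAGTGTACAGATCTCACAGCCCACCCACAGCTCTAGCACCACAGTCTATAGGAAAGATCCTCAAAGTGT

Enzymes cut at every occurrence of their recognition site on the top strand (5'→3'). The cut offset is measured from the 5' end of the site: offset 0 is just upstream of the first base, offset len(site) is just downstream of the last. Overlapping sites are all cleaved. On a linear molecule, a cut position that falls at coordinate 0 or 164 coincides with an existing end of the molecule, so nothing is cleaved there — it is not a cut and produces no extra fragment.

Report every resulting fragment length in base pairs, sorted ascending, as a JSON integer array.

Site scan:
  CdoIV CACC/0: at [14, 18, 21, 29, 116, 131] ⇒ [14, 18, 21, 29, 116, 131]
  XjeV ACAG/0: at [25, 37, 46, 58, 76, 87, 94, 101, 110, 121, 135] ⇒ [25, 37, 46, 58, 76, 87, 94, 101, 110, 121, 135]

Pooled cuts: [14, 18, 21, 25, 29, 37, 46, 58, 76, 87, 94, 101, 110, 116, 121, 131, 135]

Fragment lengths:
  [0,14): 14 bp
  [14,18): 4 bp
  [18,21): 3 bp
  [21,25): 4 bp
  [25,29): 4 bp
  [29,37): 8 bp
  [37,46): 9 bp
  [46,58): 12 bp
  [58,76): 18 bp
  [76,87): 11 bp
  [87,94): 7 bp
  [94,101): 7 bp
  [101,110): 9 bp
  [110,116): 6 bp
  [116,121): 5 bp
  [121,131): 10 bp
  [131,135): 4 bp
  [135,164): 29 bp

[3,4,4,4,4,5,6,7,7,8,9,9,10,11,12,14,18,29]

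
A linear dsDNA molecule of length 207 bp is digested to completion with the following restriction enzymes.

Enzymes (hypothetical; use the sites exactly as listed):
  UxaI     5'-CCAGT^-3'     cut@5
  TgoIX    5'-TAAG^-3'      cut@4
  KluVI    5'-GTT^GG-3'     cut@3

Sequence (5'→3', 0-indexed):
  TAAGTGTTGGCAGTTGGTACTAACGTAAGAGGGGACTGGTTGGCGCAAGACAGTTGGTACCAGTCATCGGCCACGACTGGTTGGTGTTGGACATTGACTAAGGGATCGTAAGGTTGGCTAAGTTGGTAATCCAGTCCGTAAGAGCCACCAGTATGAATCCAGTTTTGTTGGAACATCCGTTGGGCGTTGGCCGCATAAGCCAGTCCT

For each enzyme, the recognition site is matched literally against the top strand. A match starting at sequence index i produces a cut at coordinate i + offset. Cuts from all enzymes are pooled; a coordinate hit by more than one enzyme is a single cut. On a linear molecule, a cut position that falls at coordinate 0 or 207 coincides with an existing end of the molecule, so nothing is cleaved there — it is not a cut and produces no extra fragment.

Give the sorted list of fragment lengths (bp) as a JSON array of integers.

Site scan:
  UxaI (CCAGT, off=5): starts [59, 130, 147, 158, 199] → cuts [64, 135, 152, 163, 204]
  TgoIX (TAAG, off=4): starts [0, 25, 98, 108, 118, 138, 195] → cuts [4, 29, 102, 112, 122, 142, 199]
  KluVI (GTTGG, off=3): starts [5, 12, 38, 52, 79, 85, 112, 121, 166, 178, 185] → cuts [8, 15, 41, 55, 82, 88, 115, 124, 169, 181, 188]

Pooled cuts: [4, 8, 15, 29, 41, 55, 64, 82, 88, 102, 112, 115, 122, 124, 135, 142, 152, 163, 169, 181, 188, 199, 204]

Fragments:
  [0,4): 4 bp
  [4,8): 4 bp
  [8,15): 7 bp
  [15,29): 14 bp
  [29,41): 12 bp
  [41,55): 14 bp
  [55,64): 9 bp
  [64,82): 18 bp
  [82,88): 6 bp
  [88,102): 14 bp
  [102,112): 10 bp
  [112,115): 3 bp
  [115,122): 7 bp
  [122,124): 2 bp
  [124,135): 11 bp
  [135,142): 7 bp
  [142,152): 10 bp
  [152,163): 11 bp
  [163,169): 6 bp
  [169,181): 12 bp
  [181,188): 7 bp
  [188,199): 11 bp
  [199,204): 5 bp
  [204,207): 3 bp

[2,3,3,4,4,5,6,6,7,7,7,7,9,10,10,11,11,11,12,12,14,14,14,18]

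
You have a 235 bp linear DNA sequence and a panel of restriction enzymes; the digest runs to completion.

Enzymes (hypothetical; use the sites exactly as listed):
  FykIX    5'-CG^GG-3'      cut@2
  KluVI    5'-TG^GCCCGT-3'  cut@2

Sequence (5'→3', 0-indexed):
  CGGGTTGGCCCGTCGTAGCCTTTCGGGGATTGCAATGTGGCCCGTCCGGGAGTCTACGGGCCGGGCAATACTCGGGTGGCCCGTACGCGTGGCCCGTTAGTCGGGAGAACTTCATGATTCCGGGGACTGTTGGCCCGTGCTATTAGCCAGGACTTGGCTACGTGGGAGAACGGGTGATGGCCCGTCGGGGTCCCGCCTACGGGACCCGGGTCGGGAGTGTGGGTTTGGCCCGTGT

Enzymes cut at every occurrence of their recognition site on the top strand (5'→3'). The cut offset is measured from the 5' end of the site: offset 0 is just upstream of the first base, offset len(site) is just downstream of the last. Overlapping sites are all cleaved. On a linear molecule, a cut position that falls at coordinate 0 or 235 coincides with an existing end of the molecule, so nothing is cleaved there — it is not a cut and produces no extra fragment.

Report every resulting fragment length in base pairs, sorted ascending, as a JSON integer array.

[2,4,5,5,5,7,7,8,8,9,10,10,11,12,13,14,14,14,18,19,40]

Per-enzyme occurrences:
  FykIX CGGG/2: at [0, 23, 46, 56, 61, 72, 101, 120, 170, 185, 199, 206, 211] ⇒ [2, 25, 48, 58, 63, 74, 103, 122, 172, 187, 201, 208, 213]
  KluVI TGGCCCGT/2: at [5, 37, 76, 89, 130, 177, 225] ⇒ [7, 39, 78, 91, 132, 179, 227]

All cut coordinates (distinct, sorted): [2, 7, 25, 39, 48, 58, 63, 74, 78, 91, 103, 122, 132, 172, 179, 187, 201, 208, 213, 227]

Fragments:
  [0,2): 2 bp
  [2,7): 5 bp
  [7,25): 18 bp
  [25,39): 14 bp
  [39,48): 9 bp
  [48,58): 10 bp
  [58,63): 5 bp
  [63,74): 11 bp
  [74,78): 4 bp
  [78,91): 13 bp
  [91,103): 12 bp
  [103,122): 19 bp
  [122,132): 10 bp
  [132,172): 40 bp
  [172,179): 7 bp
  [179,187): 8 bp
  [187,201): 14 bp
  [201,208): 7 bp
  [208,213): 5 bp
  [213,227): 14 bp
  [227,235): 8 bp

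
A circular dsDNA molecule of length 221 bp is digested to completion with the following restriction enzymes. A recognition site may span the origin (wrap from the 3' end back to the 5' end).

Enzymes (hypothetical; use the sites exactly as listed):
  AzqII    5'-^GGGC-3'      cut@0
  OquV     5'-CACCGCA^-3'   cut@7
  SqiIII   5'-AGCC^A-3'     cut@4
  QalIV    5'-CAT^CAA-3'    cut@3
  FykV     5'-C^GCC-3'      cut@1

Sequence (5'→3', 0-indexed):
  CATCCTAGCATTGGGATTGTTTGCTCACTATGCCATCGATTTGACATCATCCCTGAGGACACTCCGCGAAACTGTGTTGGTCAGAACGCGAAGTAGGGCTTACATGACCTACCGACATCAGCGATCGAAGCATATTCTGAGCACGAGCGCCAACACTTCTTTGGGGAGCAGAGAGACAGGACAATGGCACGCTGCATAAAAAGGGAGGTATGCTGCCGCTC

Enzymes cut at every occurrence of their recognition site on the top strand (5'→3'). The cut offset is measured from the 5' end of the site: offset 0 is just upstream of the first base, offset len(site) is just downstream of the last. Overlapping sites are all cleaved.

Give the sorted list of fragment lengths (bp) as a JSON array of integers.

Per-enzyme occurrences:
  AzqII (GGGC, off=0): starts [95] → cuts [95]
  OquV (CACCGCA, off=7): no sites
  SqiIII (AGCCA, off=4): no sites
  QalIV (CATCAA, off=3): no sites
  FykV (CGCC, off=1): starts [147] → cuts [148]

Pooled cuts: [95, 148]

Fragment lengths:
  95→148: 53 bp
  148→95 (wrap): 221-148+95 = 168 bp

[53,168]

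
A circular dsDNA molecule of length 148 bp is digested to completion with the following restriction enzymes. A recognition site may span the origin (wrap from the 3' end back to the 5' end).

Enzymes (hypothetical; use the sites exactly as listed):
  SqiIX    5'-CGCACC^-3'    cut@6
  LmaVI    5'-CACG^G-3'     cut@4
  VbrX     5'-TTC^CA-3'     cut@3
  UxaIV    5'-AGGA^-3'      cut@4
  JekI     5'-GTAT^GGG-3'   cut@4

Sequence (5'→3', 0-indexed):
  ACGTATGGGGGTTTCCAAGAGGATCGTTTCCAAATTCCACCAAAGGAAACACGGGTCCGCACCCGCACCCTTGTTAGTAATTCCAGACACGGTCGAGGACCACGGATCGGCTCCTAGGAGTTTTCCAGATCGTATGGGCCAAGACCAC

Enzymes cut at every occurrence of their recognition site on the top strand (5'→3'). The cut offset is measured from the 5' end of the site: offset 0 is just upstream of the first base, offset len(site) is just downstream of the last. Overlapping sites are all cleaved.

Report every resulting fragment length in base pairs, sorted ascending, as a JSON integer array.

Per-enzyme occurrences:
  SqiIX CGCACC/6: at [57, 63] ⇒ [63, 69]
  LmaVI CACGG/4: at [49, 87, 100] ⇒ [53, 91, 104]
  VbrX TTCCA/3: at [12, 27, 34, 80, 122] ⇒ [15, 30, 37, 83, 125]
  UxaIV AGGA/4: at [19, 43, 95, 115] ⇒ [23, 47, 99, 119]
  JekI GTATGGG/4: at [2, 131] ⇒ [6, 135]

Pooled cuts: [6, 15, 23, 30, 37, 47, 53, 63, 69, 83, 91, 99, 104, 119, 125, 135]

Fragments:
  6→15: 9 bp
  15→23: 8 bp
  23→30: 7 bp
  30→37: 7 bp
  37→47: 10 bp
  47→53: 6 bp
  53→63: 10 bp
  63→69: 6 bp
  69→83: 14 bp
  83→91: 8 bp
  91→99: 8 bp
  99→104: 5 bp
  104→119: 15 bp
  119→125: 6 bp
  125→135: 10 bp
  135→6 (wrap): 148-135+6 = 19 bp

[5,6,6,6,7,7,8,8,8,9,10,10,10,14,15,19]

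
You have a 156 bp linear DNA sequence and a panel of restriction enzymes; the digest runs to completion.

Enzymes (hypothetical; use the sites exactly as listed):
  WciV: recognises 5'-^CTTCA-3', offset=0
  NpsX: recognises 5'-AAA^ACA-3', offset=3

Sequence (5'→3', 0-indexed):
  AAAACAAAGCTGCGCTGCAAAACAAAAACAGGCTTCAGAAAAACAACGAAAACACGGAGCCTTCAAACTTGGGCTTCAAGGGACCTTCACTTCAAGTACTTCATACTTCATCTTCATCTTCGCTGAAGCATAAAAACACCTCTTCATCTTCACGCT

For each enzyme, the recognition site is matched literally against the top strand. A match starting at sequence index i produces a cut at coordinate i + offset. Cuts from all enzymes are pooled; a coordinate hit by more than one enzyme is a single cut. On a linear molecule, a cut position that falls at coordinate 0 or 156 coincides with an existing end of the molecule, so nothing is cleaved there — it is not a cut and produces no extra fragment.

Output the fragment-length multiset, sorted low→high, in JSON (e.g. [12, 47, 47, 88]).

Scan for sites:
  WciV (CTTCA, off=0): starts [32, 60, 73, 84, 89, 98, 105, 111, 141, 147] → cuts [32, 60, 73, 84, 89, 98, 105, 111, 141, 147]
  NpsX (AAAACA, off=3): starts [0, 18, 24, 39, 48, 132] → cuts [3, 21, 27, 42, 51, 135]

Pooled cuts: [3, 21, 27, 32, 42, 51, 60, 73, 84, 89, 98, 105, 111, 135, 141, 147]

Fragments:
  [0,3): 3 bp
  [3,21): 18 bp
  [21,27): 6 bp
  [27,32): 5 bp
  [32,42): 10 bp
  [42,51): 9 bp
  [51,60): 9 bp
  [60,73): 13 bp
  [73,84): 11 bp
  [84,89): 5 bp
  [89,98): 9 bp
  [98,105): 7 bp
  [105,111): 6 bp
  [111,135): 24 bp
  [135,141): 6 bp
  [141,147): 6 bp
  [147,156): 9 bp

[3,5,5,6,6,6,6,7,9,9,9,9,10,11,13,18,24]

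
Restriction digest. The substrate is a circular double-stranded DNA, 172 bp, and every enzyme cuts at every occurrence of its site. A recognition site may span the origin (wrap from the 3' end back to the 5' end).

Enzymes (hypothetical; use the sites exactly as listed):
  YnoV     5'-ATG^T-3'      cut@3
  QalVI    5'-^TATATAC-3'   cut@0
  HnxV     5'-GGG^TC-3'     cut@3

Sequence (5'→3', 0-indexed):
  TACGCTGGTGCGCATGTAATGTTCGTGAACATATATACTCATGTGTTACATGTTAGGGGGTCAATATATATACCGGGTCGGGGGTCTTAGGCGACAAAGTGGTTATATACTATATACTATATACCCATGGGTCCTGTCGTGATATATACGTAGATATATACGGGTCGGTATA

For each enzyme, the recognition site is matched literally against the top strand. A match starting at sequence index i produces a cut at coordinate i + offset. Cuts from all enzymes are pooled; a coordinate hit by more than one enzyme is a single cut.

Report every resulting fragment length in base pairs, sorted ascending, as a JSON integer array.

Site scan:
  YnoV ATGT/3: at [13, 18, 40, 49] ⇒ [16, 21, 43, 52]
  QalVI TATATAC/0: at [31, 66, 103, 110, 117, 142, 154, 168] ⇒ [31, 66, 103, 110, 117, 142, 154, 168]
  HnxV GGGTC/3: at [57, 74, 81, 128, 161] ⇒ [60, 77, 84, 131, 164]

All cut coordinates (distinct, sorted): [16, 21, 31, 43, 52, 60, 66, 77, 84, 103, 110, 117, 131, 142, 154, 164, 168]

Fragments:
  16→21: 5 bp
  21→31: 10 bp
  31→43: 12 bp
  43→52: 9 bp
  52→60: 8 bp
  60→66: 6 bp
  66→77: 11 bp
  77→84: 7 bp
  84→103: 19 bp
  103→110: 7 bp
  110→117: 7 bp
  117→131: 14 bp
  131→142: 11 bp
  142→154: 12 bp
  154→164: 10 bp
  164→168: 4 bp
  168→16 (wrap): 172-168+16 = 20 bp

[4,5,6,7,7,7,8,9,10,10,11,11,12,12,14,19,20]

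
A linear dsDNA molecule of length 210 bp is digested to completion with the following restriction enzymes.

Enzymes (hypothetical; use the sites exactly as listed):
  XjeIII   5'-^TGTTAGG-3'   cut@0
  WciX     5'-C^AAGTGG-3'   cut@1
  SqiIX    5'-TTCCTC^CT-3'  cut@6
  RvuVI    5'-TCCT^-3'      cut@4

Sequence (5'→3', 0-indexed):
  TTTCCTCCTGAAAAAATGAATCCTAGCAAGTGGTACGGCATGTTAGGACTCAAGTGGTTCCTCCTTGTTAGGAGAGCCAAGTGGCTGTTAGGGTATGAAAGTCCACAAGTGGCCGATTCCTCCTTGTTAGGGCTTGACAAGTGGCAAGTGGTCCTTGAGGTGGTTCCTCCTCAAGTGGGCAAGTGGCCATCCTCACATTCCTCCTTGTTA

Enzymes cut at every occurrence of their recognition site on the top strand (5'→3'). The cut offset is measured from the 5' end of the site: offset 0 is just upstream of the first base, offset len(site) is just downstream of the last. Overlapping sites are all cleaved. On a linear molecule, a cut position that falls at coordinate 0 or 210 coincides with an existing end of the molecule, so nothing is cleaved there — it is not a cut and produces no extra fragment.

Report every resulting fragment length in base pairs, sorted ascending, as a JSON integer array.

[1,1,1,1,1,1,2,2,2,2,2,3,5,6,7,7,8,9,10,11,11,13,13,13,13,14,15,15,21]

Scan for sites:
  XjeIII (TGTTAGG, off=0): starts [40, 65, 85, 124] → cuts [40, 65, 85, 124]
  WciX (CAAGTGG, off=1): starts [26, 50, 77, 105, 137, 144, 171, 179] → cuts [27, 51, 78, 106, 138, 145, 172, 180]
  SqiIX (TTCCTCCT, off=6): starts [1, 57, 116, 163, 197] → cuts [7, 63, 122, 169, 203]
  RvuVI (TCCT, off=4): starts [2, 5, 20, 58, 61, 117, 120, 151, 164, 167, 189, 198, 201] → cuts [6, 9, 24, 62, 65, 121, 124, 155, 168, 171, 193, 202, 205]

All cut coordinates (distinct, sorted): [6, 7, 9, 24, 27, 40, 51, 62, 63, 65, 78, 85, 106, 121, 122, 124, 138, 145, 155, 168, 169, 171, 172, 180, 193, 202, 203, 205]

Fragment lengths:
  [0,6): 6 bp
  [6,7): 1 bp
  [7,9): 2 bp
  [9,24): 15 bp
  [24,27): 3 bp
  [27,40): 13 bp
  [40,51): 11 bp
  [51,62): 11 bp
  [62,63): 1 bp
  [63,65): 2 bp
  [65,78): 13 bp
  [78,85): 7 bp
  [85,106): 21 bp
  [106,121): 15 bp
  [121,122): 1 bp
  [122,124): 2 bp
  [124,138): 14 bp
  [138,145): 7 bp
  [145,155): 10 bp
  [155,168): 13 bp
  [168,169): 1 bp
  [169,171): 2 bp
  [171,172): 1 bp
  [172,180): 8 bp
  [180,193): 13 bp
  [193,202): 9 bp
  [202,203): 1 bp
  [203,205): 2 bp
  [205,210): 5 bp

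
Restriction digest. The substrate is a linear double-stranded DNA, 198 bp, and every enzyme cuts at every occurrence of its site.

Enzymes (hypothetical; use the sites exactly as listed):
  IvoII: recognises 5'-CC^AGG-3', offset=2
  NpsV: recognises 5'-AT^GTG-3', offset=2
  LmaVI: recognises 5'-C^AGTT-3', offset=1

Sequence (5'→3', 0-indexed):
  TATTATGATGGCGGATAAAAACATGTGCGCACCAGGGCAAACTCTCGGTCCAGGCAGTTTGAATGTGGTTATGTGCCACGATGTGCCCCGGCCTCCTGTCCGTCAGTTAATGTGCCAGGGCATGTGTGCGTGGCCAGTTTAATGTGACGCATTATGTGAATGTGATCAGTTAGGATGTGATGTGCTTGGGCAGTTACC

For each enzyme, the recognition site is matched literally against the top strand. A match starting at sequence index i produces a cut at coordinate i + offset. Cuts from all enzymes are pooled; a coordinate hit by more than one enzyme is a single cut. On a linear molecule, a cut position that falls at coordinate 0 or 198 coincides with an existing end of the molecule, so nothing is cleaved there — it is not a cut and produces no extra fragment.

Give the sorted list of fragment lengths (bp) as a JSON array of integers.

[4,5,5,6,6,7,7,7,8,8,9,9,9,10,10,12,12,18,22,24]

Per-enzyme occurrences:
  IvoII CCAGG/2: at [31, 49, 114] ⇒ [33, 51, 116]
  NpsV ATGTG/2: at [22, 62, 70, 80, 109, 121, 141, 153, 159, 174, 179] ⇒ [24, 64, 72, 82, 111, 123, 143, 155, 161, 176, 181]
  LmaVI CAGTT/1: at [54, 103, 134, 166, 190] ⇒ [55, 104, 135, 167, 191]

All cut coordinates (distinct, sorted): [24, 33, 51, 55, 64, 72, 82, 104, 111, 116, 123, 135, 143, 155, 161, 167, 176, 181, 191]

Fragment lengths:
  [0,24): 24 bp
  [24,33): 9 bp
  [33,51): 18 bp
  [51,55): 4 bp
  [55,64): 9 bp
  [64,72): 8 bp
  [72,82): 10 bp
  [82,104): 22 bp
  [104,111): 7 bp
  [111,116): 5 bp
  [116,123): 7 bp
  [123,135): 12 bp
  [135,143): 8 bp
  [143,155): 12 bp
  [155,161): 6 bp
  [161,167): 6 bp
  [167,176): 9 bp
  [176,181): 5 bp
  [181,191): 10 bp
  [191,198): 7 bp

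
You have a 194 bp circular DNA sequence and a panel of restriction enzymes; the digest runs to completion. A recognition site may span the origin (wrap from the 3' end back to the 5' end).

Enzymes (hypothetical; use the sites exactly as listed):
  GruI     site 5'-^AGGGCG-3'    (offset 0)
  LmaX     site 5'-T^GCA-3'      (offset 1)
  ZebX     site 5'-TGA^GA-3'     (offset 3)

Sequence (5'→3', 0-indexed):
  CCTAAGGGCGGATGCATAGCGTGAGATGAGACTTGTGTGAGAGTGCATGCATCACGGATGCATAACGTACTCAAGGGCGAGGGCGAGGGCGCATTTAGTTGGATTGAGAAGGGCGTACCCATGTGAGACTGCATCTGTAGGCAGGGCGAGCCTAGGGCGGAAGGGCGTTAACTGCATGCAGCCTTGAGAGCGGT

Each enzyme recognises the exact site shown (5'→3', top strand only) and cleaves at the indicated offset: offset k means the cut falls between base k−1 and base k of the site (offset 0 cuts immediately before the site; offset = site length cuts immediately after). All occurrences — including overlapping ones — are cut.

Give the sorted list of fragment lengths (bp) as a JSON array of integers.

Scan for sites:
  GruI AGGGCG/0: at [4, 73, 79, 85, 109, 142, 153, 161] ⇒ [4, 73, 79, 85, 109, 142, 153, 161]
  LmaX TGCA/1: at [12, 43, 47, 58, 129, 172, 176] ⇒ [13, 44, 48, 59, 130, 173, 177]
  ZebX TGAGA/3: at [21, 26, 37, 104, 123, 184] ⇒ [24, 29, 40, 107, 126, 187]

Pooled cuts: [4, 13, 24, 29, 40, 44, 48, 59, 73, 79, 85, 107, 109, 126, 130, 142, 153, 161, 173, 177, 187]

Fragments:
  4→13: 9 bp
  13→24: 11 bp
  24→29: 5 bp
  29→40: 11 bp
  40→44: 4 bp
  44→48: 4 bp
  48→59: 11 bp
  59→73: 14 bp
  73→79: 6 bp
  79→85: 6 bp
  85→107: 22 bp
  107→109: 2 bp
  109→126: 17 bp
  126→130: 4 bp
  130→142: 12 bp
  142→153: 11 bp
  153→161: 8 bp
  161→173: 12 bp
  173→177: 4 bp
  177→187: 10 bp
  187→4 (wrap): 194-187+4 = 11 bp

[2,4,4,4,4,5,6,6,8,9,10,11,11,11,11,11,12,12,14,17,22]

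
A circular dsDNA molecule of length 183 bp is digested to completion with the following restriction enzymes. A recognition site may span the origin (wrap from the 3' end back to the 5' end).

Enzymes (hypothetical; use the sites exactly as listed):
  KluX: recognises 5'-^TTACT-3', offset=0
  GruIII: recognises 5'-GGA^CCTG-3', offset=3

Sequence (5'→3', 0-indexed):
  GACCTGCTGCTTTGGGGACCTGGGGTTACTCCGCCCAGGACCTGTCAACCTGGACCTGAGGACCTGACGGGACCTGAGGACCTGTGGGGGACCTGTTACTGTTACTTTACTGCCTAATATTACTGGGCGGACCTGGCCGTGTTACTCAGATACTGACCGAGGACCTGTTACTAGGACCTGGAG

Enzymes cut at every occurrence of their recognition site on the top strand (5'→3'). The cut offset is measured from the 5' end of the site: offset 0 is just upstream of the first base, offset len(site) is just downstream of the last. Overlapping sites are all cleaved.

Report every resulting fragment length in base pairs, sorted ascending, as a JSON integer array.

[4,4,5,6,7,8,8,9,9,10,10,11,12,13,14,15,16,22]

Per-enzyme occurrences:
  KluX (TTACT, off=0): starts [25, 95, 101, 106, 119, 141, 167] → cuts [25, 95, 101, 106, 119, 141, 167]
  GruIII (GGACCTG, off=3): starts [15, 37, 51, 59, 69, 77, 88, 128, 160, 173, 182] → cuts [2, 18, 40, 54, 62, 72, 80, 91, 131, 163, 176]

Pooled cuts: [2, 18, 25, 40, 54, 62, 72, 80, 91, 95, 101, 106, 119, 131, 141, 163, 167, 176]

Fragments:
  2→18: 16 bp
  18→25: 7 bp
  25→40: 15 bp
  40→54: 14 bp
  54→62: 8 bp
  62→72: 10 bp
  72→80: 8 bp
  80→91: 11 bp
  91→95: 4 bp
  95→101: 6 bp
  101→106: 5 bp
  106→119: 13 bp
  119→131: 12 bp
  131→141: 10 bp
  141→163: 22 bp
  163→167: 4 bp
  167→176: 9 bp
  176→2 (wrap): 183-176+2 = 9 bp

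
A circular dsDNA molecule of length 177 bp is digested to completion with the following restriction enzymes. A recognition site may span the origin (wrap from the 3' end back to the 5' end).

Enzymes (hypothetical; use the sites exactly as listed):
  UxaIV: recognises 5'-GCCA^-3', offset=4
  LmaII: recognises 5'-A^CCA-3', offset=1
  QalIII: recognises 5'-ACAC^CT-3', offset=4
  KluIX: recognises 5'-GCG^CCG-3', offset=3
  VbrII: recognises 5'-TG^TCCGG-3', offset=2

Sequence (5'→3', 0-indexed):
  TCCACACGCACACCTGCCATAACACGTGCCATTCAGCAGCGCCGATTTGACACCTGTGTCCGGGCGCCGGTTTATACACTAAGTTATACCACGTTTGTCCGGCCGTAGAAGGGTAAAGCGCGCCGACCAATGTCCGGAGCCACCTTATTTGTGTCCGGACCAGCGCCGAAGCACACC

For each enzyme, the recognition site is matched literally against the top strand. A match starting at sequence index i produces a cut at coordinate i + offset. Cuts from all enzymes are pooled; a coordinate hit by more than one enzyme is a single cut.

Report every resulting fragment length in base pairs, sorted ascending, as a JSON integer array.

[4,5,6,6,6,6,8,9,10,10,11,11,12,12,14,22,25]

Per-enzyme occurrences:
  UxaIV (GCCA, off=4): starts [15, 27, 138] → cuts [19, 31, 142]
  LmaII (ACCA, off=1): starts [87, 125, 158] → cuts [88, 126, 159]
  QalIII (ACACCT, off=4): starts [9, 49, 172] → cuts [13, 53, 176]
  KluIX (GCGCCG, off=3): starts [38, 63, 119, 162] → cuts [41, 66, 122, 165]
  VbrII (TGTCCGG, off=2): starts [56, 95, 130, 151] → cuts [58, 97, 132, 153]

All cut coordinates (distinct, sorted): [13, 19, 31, 41, 53, 58, 66, 88, 97, 122, 126, 132, 142, 153, 159, 165, 176]

Fragments:
  13→19: 6 bp
  19→31: 12 bp
  31→41: 10 bp
  41→53: 12 bp
  53→58: 5 bp
  58→66: 8 bp
  66→88: 22 bp
  88→97: 9 bp
  97→122: 25 bp
  122→126: 4 bp
  126→132: 6 bp
  132→142: 10 bp
  142→153: 11 bp
  153→159: 6 bp
  159→165: 6 bp
  165→176: 11 bp
  176→13 (wrap): 177-176+13 = 14 bp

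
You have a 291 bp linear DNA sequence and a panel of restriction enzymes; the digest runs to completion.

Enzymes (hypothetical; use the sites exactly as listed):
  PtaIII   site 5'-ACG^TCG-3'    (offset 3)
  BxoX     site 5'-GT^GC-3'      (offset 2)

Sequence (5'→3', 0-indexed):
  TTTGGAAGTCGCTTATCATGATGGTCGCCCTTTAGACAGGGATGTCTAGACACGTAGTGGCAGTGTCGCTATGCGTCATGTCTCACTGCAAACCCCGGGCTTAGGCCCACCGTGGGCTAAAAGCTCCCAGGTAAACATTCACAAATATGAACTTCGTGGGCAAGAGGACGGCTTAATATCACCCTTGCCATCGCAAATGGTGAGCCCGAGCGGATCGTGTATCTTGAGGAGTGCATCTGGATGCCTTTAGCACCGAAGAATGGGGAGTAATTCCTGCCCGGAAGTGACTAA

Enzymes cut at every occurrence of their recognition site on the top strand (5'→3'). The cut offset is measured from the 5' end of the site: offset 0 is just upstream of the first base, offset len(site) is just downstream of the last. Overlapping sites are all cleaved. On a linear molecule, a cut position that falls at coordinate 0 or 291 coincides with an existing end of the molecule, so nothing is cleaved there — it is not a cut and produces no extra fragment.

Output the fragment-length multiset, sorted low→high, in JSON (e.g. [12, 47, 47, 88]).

[59,232]

Scan for sites:
  PtaIII (ACGTCG, off=3): no sites
  BxoX GTGC/2: at [230] ⇒ [232]

Pooled cuts: [232]

Fragments:
  [0,232): 232 bp
  [232,291): 59 bp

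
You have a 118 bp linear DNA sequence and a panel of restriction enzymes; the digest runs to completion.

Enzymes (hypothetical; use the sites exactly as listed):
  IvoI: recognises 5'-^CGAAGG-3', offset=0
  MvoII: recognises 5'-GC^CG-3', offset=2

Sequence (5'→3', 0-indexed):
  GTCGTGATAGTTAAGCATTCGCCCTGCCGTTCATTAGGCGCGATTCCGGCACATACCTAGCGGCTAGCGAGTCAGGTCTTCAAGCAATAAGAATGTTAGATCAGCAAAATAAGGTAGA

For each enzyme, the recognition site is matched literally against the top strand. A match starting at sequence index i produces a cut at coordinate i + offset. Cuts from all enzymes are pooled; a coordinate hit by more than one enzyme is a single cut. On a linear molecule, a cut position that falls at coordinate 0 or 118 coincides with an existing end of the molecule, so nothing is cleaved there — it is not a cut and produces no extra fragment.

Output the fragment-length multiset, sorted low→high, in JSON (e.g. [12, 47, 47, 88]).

Site scan:
  IvoI (CGAAGG, off=0): no sites
  MvoII (GCCG, off=2): starts [25] → cuts [27]

All cut coordinates (distinct, sorted): [27]

Fragment lengths:
  [0,27): 27 bp
  [27,118): 91 bp

[27,91]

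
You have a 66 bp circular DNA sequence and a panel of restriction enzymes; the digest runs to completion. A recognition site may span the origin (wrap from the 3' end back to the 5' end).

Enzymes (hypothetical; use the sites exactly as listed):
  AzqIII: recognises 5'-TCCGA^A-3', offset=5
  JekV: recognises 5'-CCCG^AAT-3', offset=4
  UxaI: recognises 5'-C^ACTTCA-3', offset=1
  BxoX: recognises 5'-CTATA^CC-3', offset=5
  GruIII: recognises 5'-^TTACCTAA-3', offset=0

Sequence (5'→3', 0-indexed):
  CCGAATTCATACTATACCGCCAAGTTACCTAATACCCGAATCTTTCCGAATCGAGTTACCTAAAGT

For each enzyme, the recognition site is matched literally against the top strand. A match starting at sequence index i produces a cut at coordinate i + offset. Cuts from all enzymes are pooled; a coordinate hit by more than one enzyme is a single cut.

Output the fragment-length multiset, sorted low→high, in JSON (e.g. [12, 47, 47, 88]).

Site scan:
  AzqIII TCCGAA/5: at [44, 65] ⇒ [4, 49]
  JekV CCCGAAT/4: at [34] ⇒ [38]
  UxaI (CACTTCA, off=1): no sites
  BxoX CTATACC/5: at [11] ⇒ [16]
  GruIII TTACCTAA/0: at [24, 55] ⇒ [24, 55]

All cut coordinates (distinct, sorted): [4, 16, 24, 38, 49, 55]

Fragments:
  4→16: 12 bp
  16→24: 8 bp
  24→38: 14 bp
  38→49: 11 bp
  49→55: 6 bp
  55→4 (wrap): 66-55+4 = 15 bp

[6,8,11,12,14,15]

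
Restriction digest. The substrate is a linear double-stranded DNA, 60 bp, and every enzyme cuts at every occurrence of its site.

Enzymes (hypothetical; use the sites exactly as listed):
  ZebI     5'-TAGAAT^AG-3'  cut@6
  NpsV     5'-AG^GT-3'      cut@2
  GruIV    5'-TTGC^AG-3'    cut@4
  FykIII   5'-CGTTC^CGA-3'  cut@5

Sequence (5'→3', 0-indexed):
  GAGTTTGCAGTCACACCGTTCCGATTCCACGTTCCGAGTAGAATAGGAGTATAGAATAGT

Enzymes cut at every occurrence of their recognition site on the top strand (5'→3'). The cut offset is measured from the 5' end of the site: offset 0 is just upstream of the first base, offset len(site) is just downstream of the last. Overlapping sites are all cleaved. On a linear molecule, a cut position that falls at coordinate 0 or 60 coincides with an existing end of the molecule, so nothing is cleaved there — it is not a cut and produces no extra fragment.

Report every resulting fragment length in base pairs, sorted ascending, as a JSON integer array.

[3,8,10,13,13,13]

Per-enzyme occurrences:
  ZebI TAGAATAG/6: at [38, 51] ⇒ [44, 57]
  NpsV (AGGT, off=2): no sites
  GruIV TTGCAG/4: at [4] ⇒ [8]
  FykIII CGTTCCGA/5: at [16, 29] ⇒ [21, 34]

Pooled cuts: [8, 21, 34, 44, 57]

Fragment lengths:
  [0,8): 8 bp
  [8,21): 13 bp
  [21,34): 13 bp
  [34,44): 10 bp
  [44,57): 13 bp
  [57,60): 3 bp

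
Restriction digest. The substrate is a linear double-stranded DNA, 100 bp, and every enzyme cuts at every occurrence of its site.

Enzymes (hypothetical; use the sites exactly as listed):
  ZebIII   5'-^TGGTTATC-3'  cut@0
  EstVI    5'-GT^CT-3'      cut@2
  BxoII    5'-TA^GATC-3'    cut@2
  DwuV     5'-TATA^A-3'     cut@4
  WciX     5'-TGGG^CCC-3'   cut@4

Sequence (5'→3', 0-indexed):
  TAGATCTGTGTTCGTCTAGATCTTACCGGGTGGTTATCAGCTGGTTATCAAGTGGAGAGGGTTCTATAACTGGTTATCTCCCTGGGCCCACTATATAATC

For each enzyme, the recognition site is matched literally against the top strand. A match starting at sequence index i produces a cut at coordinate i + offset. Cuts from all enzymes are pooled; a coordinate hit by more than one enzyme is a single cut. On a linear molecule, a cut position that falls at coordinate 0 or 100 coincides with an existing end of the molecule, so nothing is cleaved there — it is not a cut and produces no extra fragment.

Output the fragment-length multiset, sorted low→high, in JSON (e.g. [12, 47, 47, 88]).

[2,2,3,3,11,11,12,13,16,27]

Site scan:
  ZebIII (TGGTTATC, off=0): starts [30, 41, 70] → cuts [30, 41, 70]
  EstVI (GTCT, off=2): starts [13] → cuts [15]
  BxoII (TAGATC, off=2): starts [0, 16] → cuts [2, 18]
  DwuV (TATAA, off=4): starts [64, 93] → cuts [68, 97]
  WciX (TGGGCCC, off=4): starts [82] → cuts [86]

Pooled cuts: [2, 15, 18, 30, 41, 68, 70, 86, 97]

Fragment lengths:
  [0,2): 2 bp
  [2,15): 13 bp
  [15,18): 3 bp
  [18,30): 12 bp
  [30,41): 11 bp
  [41,68): 27 bp
  [68,70): 2 bp
  [70,86): 16 bp
  [86,97): 11 bp
  [97,100): 3 bp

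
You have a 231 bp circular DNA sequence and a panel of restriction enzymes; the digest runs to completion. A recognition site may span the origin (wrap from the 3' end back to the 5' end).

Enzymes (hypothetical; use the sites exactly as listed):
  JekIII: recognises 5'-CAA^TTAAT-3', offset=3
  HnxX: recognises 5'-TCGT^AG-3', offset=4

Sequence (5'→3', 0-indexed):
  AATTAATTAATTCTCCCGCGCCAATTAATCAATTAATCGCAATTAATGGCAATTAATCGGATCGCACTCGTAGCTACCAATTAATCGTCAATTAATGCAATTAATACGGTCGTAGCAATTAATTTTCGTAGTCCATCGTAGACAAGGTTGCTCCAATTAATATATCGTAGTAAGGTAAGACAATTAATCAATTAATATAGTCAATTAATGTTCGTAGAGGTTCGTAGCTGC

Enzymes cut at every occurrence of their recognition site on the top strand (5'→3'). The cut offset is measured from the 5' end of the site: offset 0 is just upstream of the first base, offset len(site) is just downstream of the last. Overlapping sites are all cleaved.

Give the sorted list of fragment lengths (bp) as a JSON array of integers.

Scan for sites:
  JekIII CAATTAAT/3: at [21, 29, 39, 49, 77, 88, 97, 115, 153, 180, 188, 201, 230] ⇒ [2, 24, 32, 42, 52, 80, 91, 100, 118, 156, 183, 191, 204]
  HnxX TCGTAG/4: at [67, 109, 125, 135, 164, 211, 221] ⇒ [71, 113, 129, 139, 168, 215, 225]

All cut coordinates (distinct, sorted): [2, 24, 32, 42, 52, 71, 80, 91, 100, 113, 118, 129, 139, 156, 168, 183, 191, 204, 215, 225]

Fragments:
  2→24: 22 bp
  24→32: 8 bp
  32→42: 10 bp
  42→52: 10 bp
  52→71: 19 bp
  71→80: 9 bp
  80→91: 11 bp
  91→100: 9 bp
  100→113: 13 bp
  113→118: 5 bp
  118→129: 11 bp
  129→139: 10 bp
  139→156: 17 bp
  156→168: 12 bp
  168→183: 15 bp
  183→191: 8 bp
  191→204: 13 bp
  204→215: 11 bp
  215→225: 10 bp
  225→2 (wrap): 231-225+2 = 8 bp

[5,8,8,8,9,9,10,10,10,10,11,11,11,12,13,13,15,17,19,22]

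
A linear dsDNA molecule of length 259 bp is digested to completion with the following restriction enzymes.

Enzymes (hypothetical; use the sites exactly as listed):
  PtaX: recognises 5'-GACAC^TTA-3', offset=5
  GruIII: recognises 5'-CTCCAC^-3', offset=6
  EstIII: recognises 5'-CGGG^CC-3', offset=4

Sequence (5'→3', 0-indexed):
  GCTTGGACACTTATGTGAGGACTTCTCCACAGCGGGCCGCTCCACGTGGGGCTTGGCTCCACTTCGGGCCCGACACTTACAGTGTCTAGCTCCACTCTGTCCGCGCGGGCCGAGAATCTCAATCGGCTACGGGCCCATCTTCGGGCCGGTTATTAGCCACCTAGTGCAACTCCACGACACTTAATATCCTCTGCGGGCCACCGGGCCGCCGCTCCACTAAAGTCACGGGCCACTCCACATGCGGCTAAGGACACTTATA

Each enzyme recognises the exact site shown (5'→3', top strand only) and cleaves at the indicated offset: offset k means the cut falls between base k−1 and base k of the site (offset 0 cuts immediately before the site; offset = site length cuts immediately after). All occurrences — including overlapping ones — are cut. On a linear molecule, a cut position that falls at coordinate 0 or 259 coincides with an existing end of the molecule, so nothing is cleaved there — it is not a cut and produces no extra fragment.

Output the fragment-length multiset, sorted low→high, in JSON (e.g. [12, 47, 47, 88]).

[5,5,6,6,8,8,9,9,10,12,12,12,14,16,17,17,19,20,24,30]

Per-enzyme occurrences:
  PtaX GACACTTA/5: at [5, 71, 175, 249] ⇒ [10, 76, 180, 254]
  GruIII CTCCAC/6: at [24, 39, 56, 89, 169, 211, 232] ⇒ [30, 45, 62, 95, 175, 217, 238]
  EstIII CGGGCC/4: at [32, 64, 105, 129, 141, 193, 201, 225] ⇒ [36, 68, 109, 133, 145, 197, 205, 229]

All cut coordinates (distinct, sorted): [10, 30, 36, 45, 62, 68, 76, 95, 109, 133, 145, 175, 180, 197, 205, 217, 229, 238, 254]

Fragments:
  [0,10): 10 bp
  [10,30): 20 bp
  [30,36): 6 bp
  [36,45): 9 bp
  [45,62): 17 bp
  [62,68): 6 bp
  [68,76): 8 bp
  [76,95): 19 bp
  [95,109): 14 bp
  [109,133): 24 bp
  [133,145): 12 bp
  [145,175): 30 bp
  [175,180): 5 bp
  [180,197): 17 bp
  [197,205): 8 bp
  [205,217): 12 bp
  [217,229): 12 bp
  [229,238): 9 bp
  [238,254): 16 bp
  [254,259): 5 bp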